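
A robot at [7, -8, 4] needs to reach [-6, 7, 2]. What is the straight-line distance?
19.9499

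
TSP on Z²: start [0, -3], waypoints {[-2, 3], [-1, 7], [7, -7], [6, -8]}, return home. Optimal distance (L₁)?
48
(one optimal route: (0, -3) → (-2, 3) → (-1, 7) → (7, -7) → (6, -8) → (0, -3))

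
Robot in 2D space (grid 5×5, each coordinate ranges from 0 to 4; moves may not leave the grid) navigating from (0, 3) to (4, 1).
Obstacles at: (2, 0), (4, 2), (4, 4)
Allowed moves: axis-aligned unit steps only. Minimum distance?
6
(one shortest path: (0, 3) → (1, 3) → (2, 3) → (3, 3) → (3, 2) → (3, 1) → (4, 1))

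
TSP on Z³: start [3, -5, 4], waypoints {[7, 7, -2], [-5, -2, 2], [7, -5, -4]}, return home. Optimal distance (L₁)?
64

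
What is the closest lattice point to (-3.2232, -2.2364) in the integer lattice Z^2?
(-3, -2)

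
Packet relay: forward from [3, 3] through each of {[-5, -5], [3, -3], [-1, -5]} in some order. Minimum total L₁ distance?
16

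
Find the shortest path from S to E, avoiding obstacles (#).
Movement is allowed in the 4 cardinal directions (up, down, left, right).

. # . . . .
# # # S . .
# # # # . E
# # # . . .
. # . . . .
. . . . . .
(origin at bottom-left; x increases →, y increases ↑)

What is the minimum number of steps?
3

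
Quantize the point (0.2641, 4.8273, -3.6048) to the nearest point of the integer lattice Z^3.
(0, 5, -4)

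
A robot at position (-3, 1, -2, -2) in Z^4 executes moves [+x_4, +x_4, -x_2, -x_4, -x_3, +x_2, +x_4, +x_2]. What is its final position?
(-3, 2, -3, 0)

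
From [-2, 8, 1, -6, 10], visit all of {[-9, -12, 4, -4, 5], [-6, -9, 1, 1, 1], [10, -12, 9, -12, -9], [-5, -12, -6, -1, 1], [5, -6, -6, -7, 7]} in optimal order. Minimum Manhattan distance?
137
(one optimal route: (-2, 8, 1, -6, 10) → (5, -6, -6, -7, 7) → (-5, -12, -6, -1, 1) → (-6, -9, 1, 1, 1) → (-9, -12, 4, -4, 5) → (10, -12, 9, -12, -9))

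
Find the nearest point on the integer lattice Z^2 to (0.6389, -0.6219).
(1, -1)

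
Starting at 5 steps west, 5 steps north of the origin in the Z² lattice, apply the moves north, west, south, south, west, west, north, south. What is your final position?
(-8, 4)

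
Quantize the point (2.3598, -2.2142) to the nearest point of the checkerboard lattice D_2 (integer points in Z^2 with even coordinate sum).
(2, -2)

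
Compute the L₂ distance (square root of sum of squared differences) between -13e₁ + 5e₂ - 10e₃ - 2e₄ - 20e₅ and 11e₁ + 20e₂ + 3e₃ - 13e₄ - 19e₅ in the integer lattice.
33.0454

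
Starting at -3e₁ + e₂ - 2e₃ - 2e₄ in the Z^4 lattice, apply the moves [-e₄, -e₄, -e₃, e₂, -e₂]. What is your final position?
(-3, 1, -3, -4)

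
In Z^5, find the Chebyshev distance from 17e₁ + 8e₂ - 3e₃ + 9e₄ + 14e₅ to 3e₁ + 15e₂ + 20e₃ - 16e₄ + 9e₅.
25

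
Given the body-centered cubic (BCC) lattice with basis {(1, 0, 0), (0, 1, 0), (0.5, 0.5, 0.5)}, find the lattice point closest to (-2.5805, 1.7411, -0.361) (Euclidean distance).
(-2.5, 1.5, -0.5)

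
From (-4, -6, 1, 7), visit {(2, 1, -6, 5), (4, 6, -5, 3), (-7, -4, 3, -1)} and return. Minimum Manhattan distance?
80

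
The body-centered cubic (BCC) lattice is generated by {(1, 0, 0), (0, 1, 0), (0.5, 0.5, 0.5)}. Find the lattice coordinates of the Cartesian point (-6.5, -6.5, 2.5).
-9b₁ - 9b₂ + 5b₃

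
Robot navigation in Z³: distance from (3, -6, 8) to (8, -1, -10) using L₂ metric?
19.3391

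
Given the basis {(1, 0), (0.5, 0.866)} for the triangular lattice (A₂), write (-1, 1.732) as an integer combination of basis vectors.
-2b₁ + 2b₂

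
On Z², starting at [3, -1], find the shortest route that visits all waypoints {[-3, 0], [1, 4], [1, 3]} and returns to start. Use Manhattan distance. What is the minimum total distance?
22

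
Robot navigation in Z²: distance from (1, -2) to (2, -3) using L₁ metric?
2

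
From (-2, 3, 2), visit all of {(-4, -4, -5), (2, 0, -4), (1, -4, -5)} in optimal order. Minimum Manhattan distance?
24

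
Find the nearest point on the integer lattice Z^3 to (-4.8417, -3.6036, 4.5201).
(-5, -4, 5)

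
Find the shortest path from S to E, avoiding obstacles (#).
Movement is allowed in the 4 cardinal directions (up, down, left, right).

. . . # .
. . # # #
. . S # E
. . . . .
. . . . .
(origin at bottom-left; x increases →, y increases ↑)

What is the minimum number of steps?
4
(one shortest path: (2, 2) → (2, 1) → (3, 1) → (4, 1) → (4, 2))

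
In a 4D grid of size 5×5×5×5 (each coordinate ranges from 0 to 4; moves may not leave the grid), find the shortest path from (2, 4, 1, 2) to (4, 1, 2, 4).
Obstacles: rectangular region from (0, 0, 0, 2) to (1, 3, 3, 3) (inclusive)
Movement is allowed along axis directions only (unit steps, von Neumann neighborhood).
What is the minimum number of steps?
8
(one shortest path: (2, 4, 1, 2) → (3, 4, 1, 2) → (4, 4, 1, 2) → (4, 3, 1, 2) → (4, 2, 1, 2) → (4, 1, 1, 2) → (4, 1, 2, 2) → (4, 1, 2, 3) → (4, 1, 2, 4))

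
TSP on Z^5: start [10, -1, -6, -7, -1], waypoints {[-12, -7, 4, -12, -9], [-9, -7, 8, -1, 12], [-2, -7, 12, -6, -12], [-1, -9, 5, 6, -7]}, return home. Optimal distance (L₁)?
200
(one optimal route: (10, -1, -6, -7, -1) → (-9, -7, 8, -1, 12) → (-12, -7, 4, -12, -9) → (-2, -7, 12, -6, -12) → (-1, -9, 5, 6, -7) → (10, -1, -6, -7, -1))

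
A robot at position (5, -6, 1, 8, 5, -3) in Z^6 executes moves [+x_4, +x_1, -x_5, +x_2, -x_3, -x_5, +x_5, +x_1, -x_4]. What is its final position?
(7, -5, 0, 8, 4, -3)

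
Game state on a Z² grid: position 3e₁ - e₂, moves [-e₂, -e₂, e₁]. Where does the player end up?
(4, -3)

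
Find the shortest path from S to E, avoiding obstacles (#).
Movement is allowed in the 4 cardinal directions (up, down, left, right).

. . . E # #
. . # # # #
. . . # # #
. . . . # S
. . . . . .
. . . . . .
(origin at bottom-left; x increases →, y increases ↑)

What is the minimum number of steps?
11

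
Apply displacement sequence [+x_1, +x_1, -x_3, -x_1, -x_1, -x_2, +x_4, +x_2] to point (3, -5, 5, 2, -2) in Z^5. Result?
(3, -5, 4, 3, -2)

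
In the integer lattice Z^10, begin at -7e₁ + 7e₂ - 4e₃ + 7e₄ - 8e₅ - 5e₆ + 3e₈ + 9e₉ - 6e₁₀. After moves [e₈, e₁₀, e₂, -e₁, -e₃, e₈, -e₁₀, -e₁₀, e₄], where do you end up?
(-8, 8, -5, 8, -8, -5, 0, 5, 9, -7)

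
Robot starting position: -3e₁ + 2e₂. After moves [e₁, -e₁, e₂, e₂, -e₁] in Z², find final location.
(-4, 4)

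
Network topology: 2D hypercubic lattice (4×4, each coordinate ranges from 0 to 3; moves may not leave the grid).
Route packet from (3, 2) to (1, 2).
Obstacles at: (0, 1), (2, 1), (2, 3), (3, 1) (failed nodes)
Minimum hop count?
2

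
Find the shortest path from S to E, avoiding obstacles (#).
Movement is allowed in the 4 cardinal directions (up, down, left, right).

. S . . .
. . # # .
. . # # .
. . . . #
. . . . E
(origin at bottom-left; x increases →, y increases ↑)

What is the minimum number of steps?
7
(one shortest path: (1, 4) → (1, 3) → (1, 2) → (1, 1) → (2, 1) → (3, 1) → (3, 0) → (4, 0))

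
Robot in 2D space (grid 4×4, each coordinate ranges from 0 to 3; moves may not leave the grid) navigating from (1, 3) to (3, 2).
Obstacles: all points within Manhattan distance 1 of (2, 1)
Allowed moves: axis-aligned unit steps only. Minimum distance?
3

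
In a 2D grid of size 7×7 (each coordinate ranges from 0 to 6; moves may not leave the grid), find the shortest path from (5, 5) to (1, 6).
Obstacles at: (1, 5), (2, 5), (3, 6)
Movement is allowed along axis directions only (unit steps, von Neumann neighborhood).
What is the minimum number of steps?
9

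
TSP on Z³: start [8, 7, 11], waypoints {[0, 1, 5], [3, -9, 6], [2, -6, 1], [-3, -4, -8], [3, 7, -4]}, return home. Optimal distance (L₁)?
100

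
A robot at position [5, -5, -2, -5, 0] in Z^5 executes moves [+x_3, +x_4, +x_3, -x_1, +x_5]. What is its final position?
(4, -5, 0, -4, 1)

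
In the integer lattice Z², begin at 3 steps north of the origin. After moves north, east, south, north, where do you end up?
(1, 4)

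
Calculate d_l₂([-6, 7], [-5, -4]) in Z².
11.0454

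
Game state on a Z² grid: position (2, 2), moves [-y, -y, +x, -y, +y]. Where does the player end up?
(3, 0)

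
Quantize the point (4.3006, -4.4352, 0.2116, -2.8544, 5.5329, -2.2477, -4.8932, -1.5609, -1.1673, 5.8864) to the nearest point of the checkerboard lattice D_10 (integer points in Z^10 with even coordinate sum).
(4, -4, 0, -3, 5, -2, -5, -2, -1, 6)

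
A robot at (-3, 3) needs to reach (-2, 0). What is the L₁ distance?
4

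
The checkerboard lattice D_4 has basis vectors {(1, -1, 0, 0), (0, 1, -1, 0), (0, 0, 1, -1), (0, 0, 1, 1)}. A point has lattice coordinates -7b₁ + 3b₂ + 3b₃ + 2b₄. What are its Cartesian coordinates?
(-7, 10, 2, -1)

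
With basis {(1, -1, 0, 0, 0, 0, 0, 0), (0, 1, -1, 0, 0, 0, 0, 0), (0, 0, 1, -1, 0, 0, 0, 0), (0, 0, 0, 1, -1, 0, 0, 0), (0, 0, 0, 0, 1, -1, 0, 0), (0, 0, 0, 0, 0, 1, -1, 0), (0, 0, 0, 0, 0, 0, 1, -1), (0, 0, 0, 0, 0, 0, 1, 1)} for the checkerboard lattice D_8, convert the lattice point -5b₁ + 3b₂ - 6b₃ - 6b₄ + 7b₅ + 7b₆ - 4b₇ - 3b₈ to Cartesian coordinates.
(-5, 8, -9, 0, 13, 0, -14, 1)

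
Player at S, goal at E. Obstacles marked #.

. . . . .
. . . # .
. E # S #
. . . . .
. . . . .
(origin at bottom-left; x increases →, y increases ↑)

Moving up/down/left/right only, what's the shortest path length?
4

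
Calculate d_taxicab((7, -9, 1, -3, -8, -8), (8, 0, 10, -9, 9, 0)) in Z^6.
50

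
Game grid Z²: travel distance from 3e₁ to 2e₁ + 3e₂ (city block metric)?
4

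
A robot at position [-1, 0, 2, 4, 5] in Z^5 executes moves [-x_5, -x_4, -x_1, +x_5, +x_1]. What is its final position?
(-1, 0, 2, 3, 5)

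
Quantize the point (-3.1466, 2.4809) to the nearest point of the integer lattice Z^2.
(-3, 2)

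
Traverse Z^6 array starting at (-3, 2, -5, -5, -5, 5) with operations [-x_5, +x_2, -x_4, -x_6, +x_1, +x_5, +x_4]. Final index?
(-2, 3, -5, -5, -5, 4)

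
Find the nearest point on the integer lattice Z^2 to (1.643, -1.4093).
(2, -1)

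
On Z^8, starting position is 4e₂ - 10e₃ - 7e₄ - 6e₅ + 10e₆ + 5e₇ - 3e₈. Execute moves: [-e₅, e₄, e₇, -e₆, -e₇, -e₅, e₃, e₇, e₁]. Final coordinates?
(1, 4, -9, -6, -8, 9, 6, -3)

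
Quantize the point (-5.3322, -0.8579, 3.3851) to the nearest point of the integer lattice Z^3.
(-5, -1, 3)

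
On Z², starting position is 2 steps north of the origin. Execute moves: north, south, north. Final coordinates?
(0, 3)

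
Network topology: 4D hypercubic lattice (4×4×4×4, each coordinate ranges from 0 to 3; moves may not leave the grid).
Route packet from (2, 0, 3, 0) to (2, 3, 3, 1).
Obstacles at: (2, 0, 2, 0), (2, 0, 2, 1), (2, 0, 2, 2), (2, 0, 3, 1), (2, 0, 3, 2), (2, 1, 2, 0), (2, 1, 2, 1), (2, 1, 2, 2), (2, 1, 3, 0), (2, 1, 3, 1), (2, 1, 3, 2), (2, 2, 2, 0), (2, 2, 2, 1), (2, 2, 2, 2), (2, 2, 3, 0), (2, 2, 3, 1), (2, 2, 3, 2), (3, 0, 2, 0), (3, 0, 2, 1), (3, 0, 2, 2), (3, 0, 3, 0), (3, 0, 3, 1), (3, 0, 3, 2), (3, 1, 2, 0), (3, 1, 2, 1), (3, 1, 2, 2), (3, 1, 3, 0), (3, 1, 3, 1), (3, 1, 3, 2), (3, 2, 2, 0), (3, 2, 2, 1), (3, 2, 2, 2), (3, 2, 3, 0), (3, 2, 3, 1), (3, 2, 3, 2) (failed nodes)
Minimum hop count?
6
(one shortest path: (2, 0, 3, 0) → (1, 0, 3, 0) → (1, 1, 3, 0) → (1, 2, 3, 0) → (1, 3, 3, 0) → (2, 3, 3, 0) → (2, 3, 3, 1))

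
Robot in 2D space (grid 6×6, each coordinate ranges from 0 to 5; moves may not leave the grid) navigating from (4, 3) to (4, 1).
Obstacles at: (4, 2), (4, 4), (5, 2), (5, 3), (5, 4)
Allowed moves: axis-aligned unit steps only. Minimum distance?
4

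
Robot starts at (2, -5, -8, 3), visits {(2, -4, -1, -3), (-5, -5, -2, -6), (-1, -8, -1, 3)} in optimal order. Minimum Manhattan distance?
38
(one optimal route: (2, -5, -8, 3) → (-1, -8, -1, 3) → (2, -4, -1, -3) → (-5, -5, -2, -6))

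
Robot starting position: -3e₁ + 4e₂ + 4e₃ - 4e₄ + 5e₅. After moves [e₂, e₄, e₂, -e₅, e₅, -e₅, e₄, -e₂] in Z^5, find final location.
(-3, 5, 4, -2, 4)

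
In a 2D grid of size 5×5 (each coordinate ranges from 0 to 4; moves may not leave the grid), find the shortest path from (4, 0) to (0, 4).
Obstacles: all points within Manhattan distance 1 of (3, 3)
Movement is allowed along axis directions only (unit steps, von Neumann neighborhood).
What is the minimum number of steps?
8
(one shortest path: (4, 0) → (3, 0) → (2, 0) → (1, 0) → (0, 0) → (0, 1) → (0, 2) → (0, 3) → (0, 4))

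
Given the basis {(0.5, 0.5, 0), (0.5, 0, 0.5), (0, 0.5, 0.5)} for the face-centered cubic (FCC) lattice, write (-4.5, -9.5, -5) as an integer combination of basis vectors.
-9b₁ - 10b₃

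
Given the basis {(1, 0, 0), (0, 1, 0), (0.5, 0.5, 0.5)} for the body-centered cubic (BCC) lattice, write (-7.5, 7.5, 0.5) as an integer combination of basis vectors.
-8b₁ + 7b₂ + b₃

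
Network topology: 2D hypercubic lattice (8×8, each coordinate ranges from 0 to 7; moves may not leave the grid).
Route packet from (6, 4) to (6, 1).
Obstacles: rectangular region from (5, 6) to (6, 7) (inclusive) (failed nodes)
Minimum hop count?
3
(one shortest path: (6, 4) → (6, 3) → (6, 2) → (6, 1))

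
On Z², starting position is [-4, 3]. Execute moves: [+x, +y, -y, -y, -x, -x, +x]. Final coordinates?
(-4, 2)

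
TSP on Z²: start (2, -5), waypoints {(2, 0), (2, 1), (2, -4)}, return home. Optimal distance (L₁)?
12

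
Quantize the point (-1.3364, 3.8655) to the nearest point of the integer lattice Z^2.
(-1, 4)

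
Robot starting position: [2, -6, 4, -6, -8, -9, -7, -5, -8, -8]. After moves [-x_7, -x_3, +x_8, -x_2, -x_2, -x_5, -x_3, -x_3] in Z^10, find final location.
(2, -8, 1, -6, -9, -9, -8, -4, -8, -8)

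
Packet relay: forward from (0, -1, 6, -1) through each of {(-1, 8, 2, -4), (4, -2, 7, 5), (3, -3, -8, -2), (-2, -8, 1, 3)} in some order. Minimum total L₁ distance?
83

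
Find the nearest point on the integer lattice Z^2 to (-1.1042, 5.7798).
(-1, 6)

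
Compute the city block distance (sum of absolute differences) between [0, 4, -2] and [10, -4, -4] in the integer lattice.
20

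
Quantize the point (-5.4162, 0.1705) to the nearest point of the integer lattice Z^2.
(-5, 0)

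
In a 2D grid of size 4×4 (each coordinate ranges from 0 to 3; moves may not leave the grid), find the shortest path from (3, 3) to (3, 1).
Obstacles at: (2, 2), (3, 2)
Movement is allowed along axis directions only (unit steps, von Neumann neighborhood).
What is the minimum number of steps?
6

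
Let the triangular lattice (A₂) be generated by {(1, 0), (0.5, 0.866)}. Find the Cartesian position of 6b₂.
(3, 5.196)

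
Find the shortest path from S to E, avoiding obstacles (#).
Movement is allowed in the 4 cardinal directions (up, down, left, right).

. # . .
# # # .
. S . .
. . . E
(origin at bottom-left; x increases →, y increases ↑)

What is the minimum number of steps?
3
(one shortest path: (1, 1) → (2, 1) → (3, 1) → (3, 0))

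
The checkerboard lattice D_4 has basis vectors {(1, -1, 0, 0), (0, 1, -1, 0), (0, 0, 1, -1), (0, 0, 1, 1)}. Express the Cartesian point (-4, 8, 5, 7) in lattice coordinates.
-4b₁ + 4b₂ + b₃ + 8b₄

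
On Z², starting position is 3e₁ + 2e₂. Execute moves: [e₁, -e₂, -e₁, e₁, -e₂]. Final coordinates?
(4, 0)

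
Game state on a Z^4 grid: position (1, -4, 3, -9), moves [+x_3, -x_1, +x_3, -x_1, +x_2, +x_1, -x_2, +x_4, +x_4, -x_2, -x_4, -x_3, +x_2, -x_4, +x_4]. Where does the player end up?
(0, -4, 4, -8)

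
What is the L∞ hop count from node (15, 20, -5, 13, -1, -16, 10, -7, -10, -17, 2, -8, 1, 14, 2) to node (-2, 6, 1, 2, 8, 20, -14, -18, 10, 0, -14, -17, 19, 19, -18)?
36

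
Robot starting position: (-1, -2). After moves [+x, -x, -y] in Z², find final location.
(-1, -3)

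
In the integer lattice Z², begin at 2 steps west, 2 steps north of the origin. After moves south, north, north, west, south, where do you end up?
(-3, 2)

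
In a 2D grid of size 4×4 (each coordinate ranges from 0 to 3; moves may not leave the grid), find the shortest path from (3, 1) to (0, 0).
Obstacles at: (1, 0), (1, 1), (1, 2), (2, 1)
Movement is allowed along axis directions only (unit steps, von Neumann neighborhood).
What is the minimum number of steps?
8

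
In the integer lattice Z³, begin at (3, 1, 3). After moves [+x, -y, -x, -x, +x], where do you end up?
(3, 0, 3)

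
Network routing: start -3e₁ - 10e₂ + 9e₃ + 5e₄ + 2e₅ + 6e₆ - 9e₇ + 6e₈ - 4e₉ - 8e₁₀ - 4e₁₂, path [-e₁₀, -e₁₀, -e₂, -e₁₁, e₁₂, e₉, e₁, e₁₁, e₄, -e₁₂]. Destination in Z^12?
(-2, -11, 9, 6, 2, 6, -9, 6, -3, -10, 0, -4)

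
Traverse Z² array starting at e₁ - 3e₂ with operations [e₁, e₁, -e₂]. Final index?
(3, -4)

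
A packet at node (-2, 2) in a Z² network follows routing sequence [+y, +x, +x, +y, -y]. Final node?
(0, 3)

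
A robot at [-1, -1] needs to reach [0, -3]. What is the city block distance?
3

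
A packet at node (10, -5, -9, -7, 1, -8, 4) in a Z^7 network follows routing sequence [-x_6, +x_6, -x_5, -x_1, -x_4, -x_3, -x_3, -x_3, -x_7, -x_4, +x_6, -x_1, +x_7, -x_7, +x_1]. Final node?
(9, -5, -12, -9, 0, -7, 3)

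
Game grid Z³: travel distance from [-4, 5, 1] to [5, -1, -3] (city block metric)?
19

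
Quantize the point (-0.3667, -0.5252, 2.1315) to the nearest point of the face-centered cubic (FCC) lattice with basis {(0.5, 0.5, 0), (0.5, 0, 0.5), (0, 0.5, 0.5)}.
(-0.5, -0.5, 2)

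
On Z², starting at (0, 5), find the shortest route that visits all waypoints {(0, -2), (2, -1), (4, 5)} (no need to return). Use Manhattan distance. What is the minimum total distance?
15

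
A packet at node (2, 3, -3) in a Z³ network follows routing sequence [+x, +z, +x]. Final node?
(4, 3, -2)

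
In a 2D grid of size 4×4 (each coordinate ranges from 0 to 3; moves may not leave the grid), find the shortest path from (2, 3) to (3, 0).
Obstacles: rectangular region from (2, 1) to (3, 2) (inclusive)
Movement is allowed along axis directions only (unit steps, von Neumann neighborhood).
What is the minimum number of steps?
6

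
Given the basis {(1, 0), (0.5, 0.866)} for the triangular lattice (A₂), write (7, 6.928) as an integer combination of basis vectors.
3b₁ + 8b₂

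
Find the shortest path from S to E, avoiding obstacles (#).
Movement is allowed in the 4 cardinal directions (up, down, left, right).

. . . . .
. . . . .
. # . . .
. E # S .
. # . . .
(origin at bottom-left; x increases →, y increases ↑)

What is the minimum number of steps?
8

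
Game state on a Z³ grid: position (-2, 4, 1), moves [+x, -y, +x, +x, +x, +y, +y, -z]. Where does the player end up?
(2, 5, 0)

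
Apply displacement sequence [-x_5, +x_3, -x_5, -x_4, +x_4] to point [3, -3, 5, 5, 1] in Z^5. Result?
(3, -3, 6, 5, -1)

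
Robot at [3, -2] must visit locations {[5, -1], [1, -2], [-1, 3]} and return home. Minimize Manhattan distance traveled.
22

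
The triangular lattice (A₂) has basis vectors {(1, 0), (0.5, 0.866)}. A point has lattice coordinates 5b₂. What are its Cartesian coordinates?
(2.5, 4.33)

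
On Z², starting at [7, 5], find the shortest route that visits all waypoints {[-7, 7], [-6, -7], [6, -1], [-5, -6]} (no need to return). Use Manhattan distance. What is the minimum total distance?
40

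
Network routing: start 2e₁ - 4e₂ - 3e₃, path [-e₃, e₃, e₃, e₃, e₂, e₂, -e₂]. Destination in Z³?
(2, -3, -1)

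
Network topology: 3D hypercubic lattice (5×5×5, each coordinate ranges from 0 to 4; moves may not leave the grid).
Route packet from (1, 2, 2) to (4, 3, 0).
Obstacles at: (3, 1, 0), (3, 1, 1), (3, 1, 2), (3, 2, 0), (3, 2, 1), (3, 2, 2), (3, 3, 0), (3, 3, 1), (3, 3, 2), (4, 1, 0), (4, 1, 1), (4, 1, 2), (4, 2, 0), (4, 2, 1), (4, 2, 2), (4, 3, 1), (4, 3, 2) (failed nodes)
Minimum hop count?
8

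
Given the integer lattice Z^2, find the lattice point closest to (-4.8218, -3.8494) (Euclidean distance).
(-5, -4)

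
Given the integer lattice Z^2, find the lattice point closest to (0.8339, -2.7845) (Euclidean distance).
(1, -3)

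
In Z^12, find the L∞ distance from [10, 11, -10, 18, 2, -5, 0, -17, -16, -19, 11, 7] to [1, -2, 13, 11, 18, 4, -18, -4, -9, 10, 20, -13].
29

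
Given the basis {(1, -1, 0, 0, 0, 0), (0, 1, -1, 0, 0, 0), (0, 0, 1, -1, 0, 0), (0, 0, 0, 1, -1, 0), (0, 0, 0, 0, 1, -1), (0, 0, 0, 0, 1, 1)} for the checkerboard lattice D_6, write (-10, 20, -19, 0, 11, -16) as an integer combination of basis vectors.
-10b₁ + 10b₂ - 9b₃ - 9b₄ + 9b₅ - 7b₆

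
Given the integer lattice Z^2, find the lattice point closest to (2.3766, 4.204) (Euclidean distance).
(2, 4)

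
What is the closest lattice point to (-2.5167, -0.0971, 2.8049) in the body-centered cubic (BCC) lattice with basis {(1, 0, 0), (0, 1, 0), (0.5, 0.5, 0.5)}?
(-2.5, -0.5, 2.5)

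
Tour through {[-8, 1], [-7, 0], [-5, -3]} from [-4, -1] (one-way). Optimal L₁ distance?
10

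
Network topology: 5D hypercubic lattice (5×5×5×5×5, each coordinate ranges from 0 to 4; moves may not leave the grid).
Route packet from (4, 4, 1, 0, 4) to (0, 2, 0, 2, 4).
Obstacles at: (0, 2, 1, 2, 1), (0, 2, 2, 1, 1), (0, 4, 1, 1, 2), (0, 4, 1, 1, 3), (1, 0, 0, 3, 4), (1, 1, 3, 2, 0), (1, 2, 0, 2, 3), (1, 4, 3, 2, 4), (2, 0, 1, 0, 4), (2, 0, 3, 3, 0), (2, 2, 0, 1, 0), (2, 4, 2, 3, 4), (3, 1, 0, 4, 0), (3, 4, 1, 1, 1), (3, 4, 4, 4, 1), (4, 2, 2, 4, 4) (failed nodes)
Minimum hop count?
9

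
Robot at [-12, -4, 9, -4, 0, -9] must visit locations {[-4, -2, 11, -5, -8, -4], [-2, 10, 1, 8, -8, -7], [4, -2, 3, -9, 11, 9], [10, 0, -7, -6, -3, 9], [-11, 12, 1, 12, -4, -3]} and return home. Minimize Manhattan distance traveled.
252
(one optimal route: (-12, -4, 9, -4, 0, -9) → (-4, -2, 11, -5, -8, -4) → (4, -2, 3, -9, 11, 9) → (10, 0, -7, -6, -3, 9) → (-2, 10, 1, 8, -8, -7) → (-11, 12, 1, 12, -4, -3) → (-12, -4, 9, -4, 0, -9))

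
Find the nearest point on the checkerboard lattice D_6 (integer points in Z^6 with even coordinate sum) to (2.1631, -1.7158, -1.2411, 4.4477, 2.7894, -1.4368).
(2, -2, -1, 5, 3, -1)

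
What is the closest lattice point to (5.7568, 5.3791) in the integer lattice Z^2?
(6, 5)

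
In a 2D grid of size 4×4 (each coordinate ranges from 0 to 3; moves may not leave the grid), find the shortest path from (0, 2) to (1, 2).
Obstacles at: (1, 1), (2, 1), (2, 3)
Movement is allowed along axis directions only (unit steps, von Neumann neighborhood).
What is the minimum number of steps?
1
(one shortest path: (0, 2) → (1, 2))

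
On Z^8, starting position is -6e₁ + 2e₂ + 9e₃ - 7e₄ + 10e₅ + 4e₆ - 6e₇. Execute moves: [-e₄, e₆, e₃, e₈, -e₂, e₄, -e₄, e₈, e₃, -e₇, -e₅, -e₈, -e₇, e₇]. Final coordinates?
(-6, 1, 11, -8, 9, 5, -7, 1)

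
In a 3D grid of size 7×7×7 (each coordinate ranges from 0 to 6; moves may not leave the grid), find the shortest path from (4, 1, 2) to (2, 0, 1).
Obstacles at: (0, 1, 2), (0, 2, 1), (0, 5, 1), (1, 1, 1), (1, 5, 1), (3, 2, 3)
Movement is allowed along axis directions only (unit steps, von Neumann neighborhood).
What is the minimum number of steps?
4
(one shortest path: (4, 1, 2) → (3, 1, 2) → (2, 1, 2) → (2, 0, 2) → (2, 0, 1))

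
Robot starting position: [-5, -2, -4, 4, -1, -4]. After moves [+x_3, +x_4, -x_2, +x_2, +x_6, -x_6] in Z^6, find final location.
(-5, -2, -3, 5, -1, -4)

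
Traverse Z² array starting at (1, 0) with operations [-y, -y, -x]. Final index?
(0, -2)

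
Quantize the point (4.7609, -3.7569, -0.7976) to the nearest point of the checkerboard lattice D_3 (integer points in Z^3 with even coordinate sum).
(5, -4, -1)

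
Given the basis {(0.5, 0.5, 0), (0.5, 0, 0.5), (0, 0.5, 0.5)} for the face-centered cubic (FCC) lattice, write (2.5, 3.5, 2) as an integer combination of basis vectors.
4b₁ + b₂ + 3b₃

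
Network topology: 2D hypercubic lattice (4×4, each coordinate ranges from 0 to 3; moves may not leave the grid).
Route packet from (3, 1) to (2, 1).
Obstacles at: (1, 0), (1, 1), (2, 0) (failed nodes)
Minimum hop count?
1
(one shortest path: (3, 1) → (2, 1))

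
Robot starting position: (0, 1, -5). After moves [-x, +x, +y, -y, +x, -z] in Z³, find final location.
(1, 1, -6)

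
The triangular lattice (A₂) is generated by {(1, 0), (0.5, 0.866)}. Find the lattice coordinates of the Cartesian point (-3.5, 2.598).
-5b₁ + 3b₂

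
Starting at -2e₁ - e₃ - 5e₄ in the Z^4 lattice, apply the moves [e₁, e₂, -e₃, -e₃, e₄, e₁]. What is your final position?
(0, 1, -3, -4)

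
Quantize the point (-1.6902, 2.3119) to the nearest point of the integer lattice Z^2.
(-2, 2)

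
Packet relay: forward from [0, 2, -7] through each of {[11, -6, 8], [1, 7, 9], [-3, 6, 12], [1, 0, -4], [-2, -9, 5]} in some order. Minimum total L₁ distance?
76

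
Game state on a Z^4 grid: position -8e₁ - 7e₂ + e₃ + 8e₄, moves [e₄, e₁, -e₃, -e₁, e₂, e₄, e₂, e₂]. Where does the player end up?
(-8, -4, 0, 10)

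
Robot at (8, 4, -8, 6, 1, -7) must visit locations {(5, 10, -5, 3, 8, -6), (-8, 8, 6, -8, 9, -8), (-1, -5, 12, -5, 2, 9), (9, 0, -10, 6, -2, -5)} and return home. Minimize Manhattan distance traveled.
194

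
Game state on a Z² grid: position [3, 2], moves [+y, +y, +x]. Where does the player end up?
(4, 4)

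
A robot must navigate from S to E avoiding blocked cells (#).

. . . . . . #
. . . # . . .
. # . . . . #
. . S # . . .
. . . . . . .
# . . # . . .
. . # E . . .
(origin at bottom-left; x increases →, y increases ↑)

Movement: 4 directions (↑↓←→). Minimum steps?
6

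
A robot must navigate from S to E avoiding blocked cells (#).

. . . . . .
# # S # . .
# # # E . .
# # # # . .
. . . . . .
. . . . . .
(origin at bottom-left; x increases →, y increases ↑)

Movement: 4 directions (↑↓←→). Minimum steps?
6
(one shortest path: (2, 4) → (2, 5) → (3, 5) → (4, 5) → (4, 4) → (4, 3) → (3, 3))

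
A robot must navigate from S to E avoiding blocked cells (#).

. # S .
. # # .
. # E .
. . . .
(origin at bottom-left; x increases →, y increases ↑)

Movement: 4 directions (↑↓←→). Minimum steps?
4
(one shortest path: (2, 3) → (3, 3) → (3, 2) → (3, 1) → (2, 1))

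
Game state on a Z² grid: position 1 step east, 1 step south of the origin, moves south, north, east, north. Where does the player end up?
(2, 0)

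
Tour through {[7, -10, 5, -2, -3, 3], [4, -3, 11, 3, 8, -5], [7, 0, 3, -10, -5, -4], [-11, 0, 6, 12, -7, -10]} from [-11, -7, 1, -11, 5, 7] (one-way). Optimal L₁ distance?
168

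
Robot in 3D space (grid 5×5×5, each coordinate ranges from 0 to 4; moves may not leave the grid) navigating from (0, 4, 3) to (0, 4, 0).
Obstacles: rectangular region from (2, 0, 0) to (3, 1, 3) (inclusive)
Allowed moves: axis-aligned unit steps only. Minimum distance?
3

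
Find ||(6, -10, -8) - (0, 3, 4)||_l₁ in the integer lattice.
31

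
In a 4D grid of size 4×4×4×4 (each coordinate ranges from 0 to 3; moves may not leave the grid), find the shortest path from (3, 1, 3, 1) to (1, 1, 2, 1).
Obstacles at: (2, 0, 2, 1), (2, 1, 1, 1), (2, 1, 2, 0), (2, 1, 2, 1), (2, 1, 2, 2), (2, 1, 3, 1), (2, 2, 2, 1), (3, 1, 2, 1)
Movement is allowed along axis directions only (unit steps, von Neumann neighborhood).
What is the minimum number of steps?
5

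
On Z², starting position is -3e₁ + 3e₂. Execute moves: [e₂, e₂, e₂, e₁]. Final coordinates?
(-2, 6)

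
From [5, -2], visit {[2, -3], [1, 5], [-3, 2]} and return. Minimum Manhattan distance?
32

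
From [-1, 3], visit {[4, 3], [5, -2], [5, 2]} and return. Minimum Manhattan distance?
22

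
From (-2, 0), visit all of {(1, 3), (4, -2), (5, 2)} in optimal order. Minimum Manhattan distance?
16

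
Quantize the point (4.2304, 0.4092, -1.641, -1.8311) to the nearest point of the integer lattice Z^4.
(4, 0, -2, -2)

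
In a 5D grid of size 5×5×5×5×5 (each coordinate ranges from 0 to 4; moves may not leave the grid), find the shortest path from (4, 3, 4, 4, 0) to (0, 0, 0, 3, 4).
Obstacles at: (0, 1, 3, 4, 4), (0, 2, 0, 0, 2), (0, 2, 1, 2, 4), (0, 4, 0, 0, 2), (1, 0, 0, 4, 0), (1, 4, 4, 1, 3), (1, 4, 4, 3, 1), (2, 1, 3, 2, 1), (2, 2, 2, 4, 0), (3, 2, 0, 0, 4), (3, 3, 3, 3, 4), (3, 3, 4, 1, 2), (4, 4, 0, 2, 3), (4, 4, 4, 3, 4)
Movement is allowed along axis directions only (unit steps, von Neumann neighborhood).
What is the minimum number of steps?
16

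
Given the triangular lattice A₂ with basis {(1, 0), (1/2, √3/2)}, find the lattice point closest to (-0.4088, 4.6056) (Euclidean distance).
(-0.5, 4.33)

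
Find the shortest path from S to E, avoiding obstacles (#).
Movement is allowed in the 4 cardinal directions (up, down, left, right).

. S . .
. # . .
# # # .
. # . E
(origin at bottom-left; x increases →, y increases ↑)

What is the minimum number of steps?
5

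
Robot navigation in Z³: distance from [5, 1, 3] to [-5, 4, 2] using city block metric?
14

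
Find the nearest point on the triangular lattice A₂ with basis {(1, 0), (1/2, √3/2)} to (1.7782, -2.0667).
(2, -1.732)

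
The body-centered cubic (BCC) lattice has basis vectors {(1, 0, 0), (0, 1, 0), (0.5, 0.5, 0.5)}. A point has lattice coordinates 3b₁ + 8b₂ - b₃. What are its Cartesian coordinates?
(2.5, 7.5, -0.5)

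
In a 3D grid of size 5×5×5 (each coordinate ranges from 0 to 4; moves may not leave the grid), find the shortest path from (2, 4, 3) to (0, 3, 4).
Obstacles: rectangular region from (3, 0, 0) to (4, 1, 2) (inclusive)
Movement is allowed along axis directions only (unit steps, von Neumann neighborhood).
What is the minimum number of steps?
4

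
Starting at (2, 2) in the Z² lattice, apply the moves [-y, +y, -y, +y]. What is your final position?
(2, 2)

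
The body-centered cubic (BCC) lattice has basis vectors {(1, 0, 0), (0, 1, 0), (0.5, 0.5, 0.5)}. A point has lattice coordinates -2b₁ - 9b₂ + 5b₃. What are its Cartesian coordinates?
(0.5, -6.5, 2.5)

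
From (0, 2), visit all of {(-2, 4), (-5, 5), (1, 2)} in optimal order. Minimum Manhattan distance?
10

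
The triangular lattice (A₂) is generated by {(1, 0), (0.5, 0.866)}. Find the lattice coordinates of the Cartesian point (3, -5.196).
6b₁ - 6b₂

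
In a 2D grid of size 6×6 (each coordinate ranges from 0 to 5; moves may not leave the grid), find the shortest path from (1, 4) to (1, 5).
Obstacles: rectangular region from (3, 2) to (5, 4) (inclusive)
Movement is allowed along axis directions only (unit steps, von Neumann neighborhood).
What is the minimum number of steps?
1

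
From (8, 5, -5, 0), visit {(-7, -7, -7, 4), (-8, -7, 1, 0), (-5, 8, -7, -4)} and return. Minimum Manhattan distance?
94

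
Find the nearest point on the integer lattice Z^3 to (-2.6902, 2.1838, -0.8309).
(-3, 2, -1)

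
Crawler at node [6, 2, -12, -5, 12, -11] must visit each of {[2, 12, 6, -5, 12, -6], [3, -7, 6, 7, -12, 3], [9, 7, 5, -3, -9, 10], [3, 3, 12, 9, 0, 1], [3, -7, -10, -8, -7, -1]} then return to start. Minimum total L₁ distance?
254
(one optimal route: (6, 2, -12, -5, 12, -11) → (2, 12, 6, -5, 12, -6) → (9, 7, 5, -3, -9, 10) → (3, 3, 12, 9, 0, 1) → (3, -7, 6, 7, -12, 3) → (3, -7, -10, -8, -7, -1) → (6, 2, -12, -5, 12, -11))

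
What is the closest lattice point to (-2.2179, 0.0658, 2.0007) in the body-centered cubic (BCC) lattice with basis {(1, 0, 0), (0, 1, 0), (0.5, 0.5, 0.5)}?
(-2, 0, 2)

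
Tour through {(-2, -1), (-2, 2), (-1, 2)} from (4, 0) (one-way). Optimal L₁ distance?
11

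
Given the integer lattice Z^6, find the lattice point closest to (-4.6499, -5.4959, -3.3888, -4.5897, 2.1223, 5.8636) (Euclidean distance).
(-5, -5, -3, -5, 2, 6)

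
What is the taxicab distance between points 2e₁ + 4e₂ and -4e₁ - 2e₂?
12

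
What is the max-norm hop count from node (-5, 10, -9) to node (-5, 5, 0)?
9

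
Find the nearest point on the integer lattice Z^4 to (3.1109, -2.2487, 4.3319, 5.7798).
(3, -2, 4, 6)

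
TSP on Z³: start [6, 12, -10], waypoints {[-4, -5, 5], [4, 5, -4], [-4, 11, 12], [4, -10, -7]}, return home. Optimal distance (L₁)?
114
(one optimal route: (6, 12, -10) → (4, 5, -4) → (4, -10, -7) → (-4, -5, 5) → (-4, 11, 12) → (6, 12, -10))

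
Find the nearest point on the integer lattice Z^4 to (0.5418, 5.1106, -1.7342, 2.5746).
(1, 5, -2, 3)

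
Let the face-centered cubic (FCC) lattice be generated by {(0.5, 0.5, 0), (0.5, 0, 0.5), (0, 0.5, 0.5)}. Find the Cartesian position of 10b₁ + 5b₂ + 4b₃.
(7.5, 7, 4.5)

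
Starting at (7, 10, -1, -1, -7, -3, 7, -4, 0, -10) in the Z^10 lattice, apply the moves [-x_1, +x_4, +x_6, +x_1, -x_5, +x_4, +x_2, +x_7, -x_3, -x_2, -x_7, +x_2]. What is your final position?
(7, 11, -2, 1, -8, -2, 7, -4, 0, -10)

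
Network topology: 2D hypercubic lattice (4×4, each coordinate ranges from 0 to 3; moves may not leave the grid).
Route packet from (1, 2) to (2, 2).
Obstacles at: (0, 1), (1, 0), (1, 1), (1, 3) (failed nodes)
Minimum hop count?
1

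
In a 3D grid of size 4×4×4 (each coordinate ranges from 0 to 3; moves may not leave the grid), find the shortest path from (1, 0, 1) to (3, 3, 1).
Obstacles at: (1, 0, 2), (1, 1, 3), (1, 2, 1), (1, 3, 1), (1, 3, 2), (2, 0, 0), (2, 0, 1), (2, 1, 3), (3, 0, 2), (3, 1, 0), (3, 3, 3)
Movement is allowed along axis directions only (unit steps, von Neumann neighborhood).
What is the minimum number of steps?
5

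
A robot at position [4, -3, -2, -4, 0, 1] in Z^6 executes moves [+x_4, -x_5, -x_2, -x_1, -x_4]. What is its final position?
(3, -4, -2, -4, -1, 1)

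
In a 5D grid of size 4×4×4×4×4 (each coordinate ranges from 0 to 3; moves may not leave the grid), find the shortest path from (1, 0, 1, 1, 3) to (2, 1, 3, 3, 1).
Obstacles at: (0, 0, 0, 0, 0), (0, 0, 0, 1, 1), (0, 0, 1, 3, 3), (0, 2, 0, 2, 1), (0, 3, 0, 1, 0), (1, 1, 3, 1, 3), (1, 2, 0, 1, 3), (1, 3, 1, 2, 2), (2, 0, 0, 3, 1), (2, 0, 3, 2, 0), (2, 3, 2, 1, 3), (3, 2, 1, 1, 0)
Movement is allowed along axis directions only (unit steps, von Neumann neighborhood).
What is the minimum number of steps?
8
(one shortest path: (1, 0, 1, 1, 3) → (2, 0, 1, 1, 3) → (2, 1, 1, 1, 3) → (2, 1, 2, 1, 3) → (2, 1, 3, 1, 3) → (2, 1, 3, 2, 3) → (2, 1, 3, 3, 3) → (2, 1, 3, 3, 2) → (2, 1, 3, 3, 1))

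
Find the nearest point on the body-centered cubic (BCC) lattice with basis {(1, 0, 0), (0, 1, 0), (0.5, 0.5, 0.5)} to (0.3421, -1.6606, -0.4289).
(0.5, -1.5, -0.5)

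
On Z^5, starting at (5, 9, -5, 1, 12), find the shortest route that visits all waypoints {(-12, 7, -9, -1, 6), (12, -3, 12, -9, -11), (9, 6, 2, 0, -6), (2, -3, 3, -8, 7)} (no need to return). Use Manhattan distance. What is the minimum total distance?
149
(one optimal route: (5, 9, -5, 1, 12) → (-12, 7, -9, -1, 6) → (2, -3, 3, -8, 7) → (12, -3, 12, -9, -11) → (9, 6, 2, 0, -6))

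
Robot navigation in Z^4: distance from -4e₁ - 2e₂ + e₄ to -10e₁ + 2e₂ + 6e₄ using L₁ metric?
15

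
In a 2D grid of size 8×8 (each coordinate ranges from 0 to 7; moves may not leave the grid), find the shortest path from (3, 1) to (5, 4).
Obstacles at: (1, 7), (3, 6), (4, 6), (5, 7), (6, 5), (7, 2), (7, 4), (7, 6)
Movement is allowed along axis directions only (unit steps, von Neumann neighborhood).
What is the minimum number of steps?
5
(one shortest path: (3, 1) → (4, 1) → (5, 1) → (5, 2) → (5, 3) → (5, 4))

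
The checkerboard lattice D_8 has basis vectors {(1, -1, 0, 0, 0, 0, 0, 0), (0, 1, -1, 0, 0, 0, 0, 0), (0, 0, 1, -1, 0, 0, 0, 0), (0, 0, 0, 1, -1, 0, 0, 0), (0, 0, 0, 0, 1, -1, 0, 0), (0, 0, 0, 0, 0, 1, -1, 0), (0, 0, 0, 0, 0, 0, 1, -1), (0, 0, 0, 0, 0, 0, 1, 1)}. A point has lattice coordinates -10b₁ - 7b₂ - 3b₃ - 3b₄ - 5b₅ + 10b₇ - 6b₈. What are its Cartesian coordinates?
(-10, 3, 4, 0, -2, 5, 4, -16)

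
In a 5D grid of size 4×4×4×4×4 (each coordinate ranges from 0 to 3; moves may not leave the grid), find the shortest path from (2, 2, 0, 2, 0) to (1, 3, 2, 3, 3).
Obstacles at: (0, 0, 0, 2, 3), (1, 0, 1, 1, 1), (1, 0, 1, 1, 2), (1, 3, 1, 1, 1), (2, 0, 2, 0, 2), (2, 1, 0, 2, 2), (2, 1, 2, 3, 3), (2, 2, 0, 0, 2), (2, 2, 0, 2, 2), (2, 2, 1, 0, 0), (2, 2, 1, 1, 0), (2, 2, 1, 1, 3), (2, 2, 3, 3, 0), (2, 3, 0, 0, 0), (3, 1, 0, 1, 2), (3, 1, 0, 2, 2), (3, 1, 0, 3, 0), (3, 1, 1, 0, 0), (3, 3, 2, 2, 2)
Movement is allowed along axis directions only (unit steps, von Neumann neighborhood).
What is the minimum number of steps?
8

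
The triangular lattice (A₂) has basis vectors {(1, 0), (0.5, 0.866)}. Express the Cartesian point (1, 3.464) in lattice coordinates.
-b₁ + 4b₂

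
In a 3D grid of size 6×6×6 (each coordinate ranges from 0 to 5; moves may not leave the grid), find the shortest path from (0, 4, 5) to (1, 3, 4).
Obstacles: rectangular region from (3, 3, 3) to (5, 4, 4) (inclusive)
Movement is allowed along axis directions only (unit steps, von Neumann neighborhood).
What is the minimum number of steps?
3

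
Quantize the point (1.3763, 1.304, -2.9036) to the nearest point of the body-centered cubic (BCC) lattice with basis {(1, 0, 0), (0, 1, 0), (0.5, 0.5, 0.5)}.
(1.5, 1.5, -2.5)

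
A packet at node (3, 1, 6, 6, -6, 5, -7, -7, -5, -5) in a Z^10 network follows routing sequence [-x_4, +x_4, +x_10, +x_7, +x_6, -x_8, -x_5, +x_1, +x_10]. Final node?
(4, 1, 6, 6, -7, 6, -6, -8, -5, -3)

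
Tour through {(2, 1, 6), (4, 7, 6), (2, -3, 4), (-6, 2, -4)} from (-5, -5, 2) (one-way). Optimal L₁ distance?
49
(one optimal route: (-5, -5, 2) → (-6, 2, -4) → (2, -3, 4) → (2, 1, 6) → (4, 7, 6))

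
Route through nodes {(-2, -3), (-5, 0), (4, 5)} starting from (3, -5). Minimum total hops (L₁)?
27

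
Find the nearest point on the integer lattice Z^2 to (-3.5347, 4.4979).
(-4, 4)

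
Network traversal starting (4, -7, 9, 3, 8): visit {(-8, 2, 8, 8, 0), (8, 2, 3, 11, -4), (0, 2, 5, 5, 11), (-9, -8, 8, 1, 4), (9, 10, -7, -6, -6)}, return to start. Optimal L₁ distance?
188
(one optimal route: (4, -7, 9, 3, 8) → (0, 2, 5, 5, 11) → (9, 10, -7, -6, -6) → (8, 2, 3, 11, -4) → (-8, 2, 8, 8, 0) → (-9, -8, 8, 1, 4) → (4, -7, 9, 3, 8))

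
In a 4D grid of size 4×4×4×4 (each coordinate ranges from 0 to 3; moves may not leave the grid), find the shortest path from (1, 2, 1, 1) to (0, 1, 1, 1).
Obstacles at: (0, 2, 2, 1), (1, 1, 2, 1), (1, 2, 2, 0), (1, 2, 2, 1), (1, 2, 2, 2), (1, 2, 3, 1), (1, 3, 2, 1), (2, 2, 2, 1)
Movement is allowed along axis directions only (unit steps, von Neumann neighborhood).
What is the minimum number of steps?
2
(one shortest path: (1, 2, 1, 1) → (0, 2, 1, 1) → (0, 1, 1, 1))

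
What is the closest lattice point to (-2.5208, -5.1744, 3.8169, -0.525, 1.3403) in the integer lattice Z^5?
(-3, -5, 4, -1, 1)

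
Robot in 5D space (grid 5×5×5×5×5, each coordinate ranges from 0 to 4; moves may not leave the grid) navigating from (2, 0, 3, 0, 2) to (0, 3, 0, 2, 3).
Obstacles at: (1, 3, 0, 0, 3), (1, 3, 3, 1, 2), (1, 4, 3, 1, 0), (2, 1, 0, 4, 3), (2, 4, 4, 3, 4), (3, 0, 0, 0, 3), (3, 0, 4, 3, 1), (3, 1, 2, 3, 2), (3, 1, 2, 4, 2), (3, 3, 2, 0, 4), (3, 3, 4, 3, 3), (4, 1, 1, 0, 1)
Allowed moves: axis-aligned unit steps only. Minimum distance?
11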